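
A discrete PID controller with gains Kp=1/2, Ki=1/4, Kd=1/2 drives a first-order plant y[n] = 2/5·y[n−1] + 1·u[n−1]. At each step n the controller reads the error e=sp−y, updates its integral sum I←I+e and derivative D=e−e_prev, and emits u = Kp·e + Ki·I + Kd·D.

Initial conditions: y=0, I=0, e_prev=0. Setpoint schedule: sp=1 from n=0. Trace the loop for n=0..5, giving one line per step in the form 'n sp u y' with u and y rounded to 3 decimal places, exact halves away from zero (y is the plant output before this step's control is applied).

(exact arithmetic carried between steps; '≈' marks a value shown rounded to 6 d.p. or computed from one; I and e_prev carry over from the previous line; the table rounds u and y to 3 d.p., halves away from zero)
n=0: y=0, sp=1, e=sp−y=1; I=1, D=e−e_prev=1; u=1/2·1+1/4·1+1/2·1=1.25; next y=2/5·0+1·1.25=1.25
n=1: y=1.25, sp=1, e=sp−y=-0.25; I=0.75, D=e−e_prev=-1.25; u=1/2·(-0.25)+1/4·0.75+1/2·(-1.25)=-0.5625; next y=2/5·1.25+1·(-0.5625)=-0.0625
n=2: y=-0.0625, sp=1, e=sp−y=1.0625; I=1.8125, D=e−e_prev=1.3125; u=1/2·1.0625+1/4·1.8125+1/2·1.3125=1.640625; next y=2/5·(-0.0625)+1·1.640625=1.615625
n=3: y=1.615625, sp=1, e=sp−y=-0.615625; I=1.196875, D=e−e_prev=-1.678125; u=1/2·(-0.615625)+1/4·1.196875+1/2·(-1.678125)≈-0.847656; next y=2/5·1.615625+1·(-0.847656)≈-0.201406
n=4: y≈-0.201406, sp=1, e=sp−y≈1.201406; I≈2.398281, D=e−e_prev≈1.817031; u=1/2·1.201406+1/4·2.398281+1/2·1.817031≈2.108789; next y=2/5·(-0.201406)+1·2.108789≈2.028227
n=5: y≈2.028227, sp=1, e=sp−y≈-1.028227; I≈1.370055, D=e−e_prev≈-2.229633; u=1/2·(-1.028227)+1/4·1.370055+1/2·(-2.229633)≈-1.286416; next y=2/5·2.028227+1·(-1.286416)≈-0.475125

0 1 1.250 0.000
1 1 -0.563 1.250
2 1 1.641 -0.063
3 1 -0.848 1.616
4 1 2.109 -0.201
5 1 -1.286 2.028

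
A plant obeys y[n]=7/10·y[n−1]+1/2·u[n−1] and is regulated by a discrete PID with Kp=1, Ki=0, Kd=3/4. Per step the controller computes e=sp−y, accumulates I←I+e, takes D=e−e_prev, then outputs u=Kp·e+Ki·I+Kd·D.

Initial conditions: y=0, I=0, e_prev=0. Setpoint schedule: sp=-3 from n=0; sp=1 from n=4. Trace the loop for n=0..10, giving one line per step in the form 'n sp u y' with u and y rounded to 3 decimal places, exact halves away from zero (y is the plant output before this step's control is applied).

(exact arithmetic carried between steps; '≈' marks a value shown rounded to 6 d.p. or computed from one; I and e_prev carry over from the previous line; the table rounds u and y to 3 d.p., halves away from zero)
n=0: y=0, sp=-3, e=sp−y=-3; I=-3, D=e−e_prev=-3; u=1·(-3)+0·(-3)+3/4·(-3)=-5.25; next y=7/10·0+1/2·(-5.25)=-2.625
n=1: y=-2.625, sp=-3, e=sp−y=-0.375; I=-3.375, D=e−e_prev=2.625; u=1·(-0.375)+0·(-3.375)+3/4·2.625=1.59375; next y=7/10·(-2.625)+1/2·1.59375=-1.040625
n=2: y=-1.040625, sp=-3, e=sp−y=-1.959375; I=-5.334375, D=e−e_prev=-1.584375; u=1·(-1.959375)+0·(-5.334375)+3/4·(-1.584375)≈-3.147656; next y=7/10·(-1.040625)+1/2·(-3.147656)≈-2.302266
n=3: y≈-2.302266, sp=-3, e=sp−y≈-0.697734; I≈-6.032109, D=e−e_prev≈1.261641; u=1·(-0.697734)+0·(-6.032109)+3/4·1.261641≈0.248496; next y=7/10·(-2.302266)+1/2·0.248496≈-1.487338
n=4: y≈-1.487338, sp=1, e=sp−y≈2.487338; I≈-3.544771, D=e−e_prev≈3.185072; u=1·2.487338+0·(-3.544771)+3/4·3.185072≈4.876142; next y=7/10·(-1.487338)+1/2·4.876142≈1.396935
n=5: y≈1.396935, sp=1, e=sp−y≈-0.396935; I≈-3.941706, D=e−e_prev≈-2.884272; u=1·(-0.396935)+0·(-3.941706)+3/4·(-2.884272)≈-2.560139; next y=7/10·1.396935+1/2·(-2.560139)≈-0.302215
n=6: y≈-0.302215, sp=1, e=sp−y≈1.302215; I≈-2.639491, D=e−e_prev≈1.699150; u=1·1.302215+0·(-2.639491)+3/4·1.699150≈2.576578; next y=7/10·(-0.302215)+1/2·2.576578≈1.076738
n=7: y≈1.076738, sp=1, e=sp−y≈-0.076738; I≈-2.716229, D=e−e_prev≈-1.378953; u=1·(-0.076738)+0·(-2.716229)+3/4·(-1.378953)≈-1.110953; next y=7/10·1.076738+1/2·(-1.110953)≈0.198240
n=8: y≈0.198240, sp=1, e=sp−y≈0.801760; I≈-1.914469, D=e−e_prev≈0.878498; u=1·0.801760+0·(-1.914469)+3/4·0.878498≈1.460633; next y=7/10·0.198240+1/2·1.460633≈0.869085
n=9: y≈0.869085, sp=1, e=sp−y≈0.130915; I≈-1.783554, D=e−e_prev≈-0.670845; u=1·0.130915+0·(-1.783554)+3/4·(-0.670845)≈-0.372218; next y=7/10·0.869085+1/2·(-0.372218)≈0.422250
n=10: y≈0.422250, sp=1, e=sp−y≈0.577750; I≈-1.205804, D=e−e_prev≈0.446835; u=1·0.577750+0·(-1.205804)+3/4·0.446835≈0.912876; next y=7/10·0.422250+1/2·0.912876≈0.752013

0 -3 -5.250 0.000
1 -3 1.594 -2.625
2 -3 -3.148 -1.041
3 -3 0.248 -2.302
4 1 4.876 -1.487
5 1 -2.560 1.397
6 1 2.577 -0.302
7 1 -1.111 1.077
8 1 1.461 0.198
9 1 -0.372 0.869
10 1 0.913 0.422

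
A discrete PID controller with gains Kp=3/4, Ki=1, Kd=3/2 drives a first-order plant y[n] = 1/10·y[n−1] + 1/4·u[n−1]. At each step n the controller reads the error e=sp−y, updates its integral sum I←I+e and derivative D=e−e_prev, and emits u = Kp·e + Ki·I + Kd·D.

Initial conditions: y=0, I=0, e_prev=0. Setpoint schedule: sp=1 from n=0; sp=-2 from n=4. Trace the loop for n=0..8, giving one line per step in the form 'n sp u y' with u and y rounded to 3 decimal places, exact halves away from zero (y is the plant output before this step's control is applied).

(exact arithmetic carried between steps; '≈' marks a value shown rounded to 6 d.p. or computed from one; I and e_prev carry over from the previous line; the table rounds u and y to 3 d.p., halves away from zero)
n=0: y=0, sp=1, e=sp−y=1; I=1, D=e−e_prev=1; u=3/4·1+1·1+3/2·1=3.25; next y=1/10·0+1/4·3.25=0.8125
n=1: y=0.8125, sp=1, e=sp−y=0.1875; I=1.1875, D=e−e_prev=-0.8125; u=3/4·0.1875+1·1.1875+3/2·(-0.8125)=0.109375; next y=1/10·0.8125+1/4·0.109375≈0.108594
n=2: y≈0.108594, sp=1, e=sp−y≈0.891406; I≈2.078906, D=e−e_prev≈0.703906; u=3/4·0.891406+1·2.078906+3/2·0.703906≈3.803320; next y=1/10·0.108594+1/4·3.803320≈0.961689
n=3: y≈0.961689, sp=1, e=sp−y≈0.038311; I≈2.117217, D=e−e_prev≈-0.853096; u=3/4·0.038311+1·2.117217+3/2·(-0.853096)≈0.866306; next y=1/10·0.961689+1/4·0.866306≈0.312745
n=4: y≈0.312745, sp=-2, e=sp−y≈-2.312745; I≈-0.195529, D=e−e_prev≈-2.351056; u=3/4·(-2.312745)+1·(-0.195529)+3/2·(-2.351056)≈-5.456672; next y=1/10·0.312745+1/4·(-5.456672)≈-1.332893
n=5: y≈-1.332893, sp=-2, e=sp−y≈-0.667107; I≈-0.862635, D=e−e_prev≈1.645639; u=3/4·(-0.667107)+1·(-0.862635)+3/2·1.645639≈1.105493; next y=1/10·(-1.332893)+1/4·1.105493≈0.143084
n=6: y≈0.143084, sp=-2, e=sp−y≈-2.143084; I≈-3.005719, D=e−e_prev≈-1.475977; u=3/4·(-2.143084)+1·(-3.005719)+3/2·(-1.475977)≈-6.826998; next y=1/10·0.143084+1/4·(-6.826998)≈-1.692441
n=7: y≈-1.692441, sp=-2, e=sp−y≈-0.307559; I≈-3.313278, D=e−e_prev≈1.835525; u=3/4·(-0.307559)+1·(-3.313278)+3/2·1.835525≈-0.790660; next y=1/10·(-1.692441)+1/4·(-0.790660)≈-0.366909
n=8: y≈-0.366909, sp=-2, e=sp−y≈-1.633091; I≈-4.946369, D=e−e_prev≈-1.325532; u=3/4·(-1.633091)+1·(-4.946369)+3/2·(-1.325532)≈-8.159486; next y=1/10·(-0.366909)+1/4·(-8.159486)≈-2.076562

0 1 3.250 0.000
1 1 0.109 0.813
2 1 3.803 0.109
3 1 0.866 0.962
4 -2 -5.457 0.313
5 -2 1.105 -1.333
6 -2 -6.827 0.143
7 -2 -0.791 -1.692
8 -2 -8.159 -0.367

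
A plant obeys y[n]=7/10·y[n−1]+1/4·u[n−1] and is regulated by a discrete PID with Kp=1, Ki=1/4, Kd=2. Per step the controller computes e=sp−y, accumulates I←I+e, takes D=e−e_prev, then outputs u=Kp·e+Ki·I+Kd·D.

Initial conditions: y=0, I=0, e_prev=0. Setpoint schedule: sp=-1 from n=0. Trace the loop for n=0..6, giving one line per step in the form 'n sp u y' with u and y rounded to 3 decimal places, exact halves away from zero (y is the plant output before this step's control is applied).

0 -1 -3.250 0.000
1 -1 1.141 -0.813
2 -1 -2.250 -0.284
3 -1 0.180 -0.761
4 -1 -1.723 -0.488
5 -1 -0.380 -0.772
6 -1 -1.450 -0.635

(exact arithmetic carried between steps; '≈' marks a value shown rounded to 6 d.p. or computed from one; I and e_prev carry over from the previous line; the table rounds u and y to 3 d.p., halves away from zero)
n=0: y=0, sp=-1, e=sp−y=-1; I=-1, D=e−e_prev=-1; u=1·(-1)+1/4·(-1)+2·(-1)=-3.25; next y=7/10·0+1/4·(-3.25)=-0.8125
n=1: y=-0.8125, sp=-1, e=sp−y=-0.1875; I=-1.1875, D=e−e_prev=0.8125; u=1·(-0.1875)+1/4·(-1.1875)+2·0.8125=1.140625; next y=7/10·(-0.8125)+1/4·1.140625≈-0.283594
n=2: y≈-0.283594, sp=-1, e=sp−y≈-0.716406; I≈-1.903906, D=e−e_prev≈-0.528906; u=1·(-0.716406)+1/4·(-1.903906)+2·(-0.528906)≈-2.250195; next y=7/10·(-0.283594)+1/4·(-2.250195)≈-0.761064
n=3: y≈-0.761064, sp=-1, e=sp−y≈-0.238936; I≈-2.142842, D=e−e_prev≈0.477471; u=1·(-0.238936)+1/4·(-2.142842)+2·0.477471≈0.180295; next y=7/10·(-0.761064)+1/4·0.180295≈-0.487671
n=4: y≈-0.487671, sp=-1, e=sp−y≈-0.512329; I≈-2.655171, D=e−e_prev≈-0.273393; u=1·(-0.512329)+1/4·(-2.655171)+2·(-0.273393)≈-1.722908; next y=7/10·(-0.487671)+1/4·(-1.722908)≈-0.772097
n=5: y≈-0.772097, sp=-1, e=sp−y≈-0.227903; I≈-2.883074, D=e−e_prev≈0.284426; u=1·(-0.227903)+1/4·(-2.883074)+2·0.284426≈-0.379820; next y=7/10·(-0.772097)+1/4·(-0.379820)≈-0.635423
n=6: y≈-0.635423, sp=-1, e=sp−y≈-0.364577; I≈-3.247651, D=e−e_prev≈-0.136674; u=1·(-0.364577)+1/4·(-3.247651)+2·(-0.136674)≈-1.449838; next y=7/10·(-0.635423)+1/4·(-1.449838)≈-0.807255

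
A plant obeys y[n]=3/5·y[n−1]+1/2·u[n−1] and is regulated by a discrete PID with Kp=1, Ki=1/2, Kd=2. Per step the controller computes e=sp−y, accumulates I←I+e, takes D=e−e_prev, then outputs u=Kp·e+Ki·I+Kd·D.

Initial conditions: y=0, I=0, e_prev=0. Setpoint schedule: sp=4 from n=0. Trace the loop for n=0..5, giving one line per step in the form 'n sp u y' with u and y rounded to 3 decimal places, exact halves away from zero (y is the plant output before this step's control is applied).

0 4 14.000 0.000
1 4 -16.500 7.000
2 4 34.675 -4.050
3 4 -49.751 14.908
4 4 90.645 -15.931
5 4 -141.999 35.764

(exact arithmetic carried between steps; '≈' marks a value shown rounded to 6 d.p. or computed from one; I and e_prev carry over from the previous line; the table rounds u and y to 3 d.p., halves away from zero)
n=0: y=0, sp=4, e=sp−y=4; I=4, D=e−e_prev=4; u=1·4+1/2·4+2·4=14; next y=3/5·0+1/2·14=7
n=1: y=7, sp=4, e=sp−y=-3; I=1, D=e−e_prev=-7; u=1·(-3)+1/2·1+2·(-7)=-16.5; next y=3/5·7+1/2·(-16.5)=-4.05
n=2: y=-4.05, sp=4, e=sp−y=8.05; I=9.05, D=e−e_prev=11.05; u=1·8.05+1/2·9.05+2·11.05=34.675; next y=3/5·(-4.05)+1/2·34.675=14.9075
n=3: y=14.9075, sp=4, e=sp−y=-10.9075; I=-1.8575, D=e−e_prev=-18.9575; u=1·(-10.9075)+1/2·(-1.8575)+2·(-18.9575)=-49.75125; next y=3/5·14.9075+1/2·(-49.75125)=-15.931125
n=4: y=-15.931125, sp=4, e=sp−y=19.931125; I=18.073625, D=e−e_prev=30.838625; u=1·19.931125+1/2·18.073625+2·30.838625≈90.645188; next y=3/5·(-15.931125)+1/2·90.645188≈35.763919
n=5: y≈35.763919, sp=4, e=sp−y≈-31.763919; I≈-13.690294, D=e−e_prev≈-51.695044; u=1·(-31.763919)+1/2·(-13.690294)+2·(-51.695044)≈-141.999153; next y=3/5·35.763919+1/2·(-141.999153)≈-49.541225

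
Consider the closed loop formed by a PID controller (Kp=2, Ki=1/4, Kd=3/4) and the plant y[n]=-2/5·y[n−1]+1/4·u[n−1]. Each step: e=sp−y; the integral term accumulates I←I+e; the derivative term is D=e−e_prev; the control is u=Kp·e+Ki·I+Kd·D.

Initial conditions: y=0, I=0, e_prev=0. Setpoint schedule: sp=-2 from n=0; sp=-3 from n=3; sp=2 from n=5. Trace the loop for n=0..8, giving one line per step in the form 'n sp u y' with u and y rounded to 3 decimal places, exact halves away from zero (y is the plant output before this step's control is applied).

(exact arithmetic carried between steps; '≈' marks a value shown rounded to 6 d.p. or computed from one; I and e_prev carry over from the previous line; the table rounds u and y to 3 d.p., halves away from zero)
n=0: y=0, sp=-2, e=sp−y=-2; I=-2, D=e−e_prev=-2; u=2·(-2)+1/4·(-2)+3/4·(-2)=-6; next y=-2/5·0+1/4·(-6)=-1.5
n=1: y=-1.5, sp=-2, e=sp−y=-0.5; I=-2.5, D=e−e_prev=1.5; u=2·(-0.5)+1/4·(-2.5)+3/4·1.5=-0.5; next y=-2/5·(-1.5)+1/4·(-0.5)=0.475
n=2: y=0.475, sp=-2, e=sp−y=-2.475; I=-4.975, D=e−e_prev=-1.975; u=2·(-2.475)+1/4·(-4.975)+3/4·(-1.975)=-7.675; next y=-2/5·0.475+1/4·(-7.675)=-2.10875
n=3: y=-2.10875, sp=-3, e=sp−y=-0.89125; I=-5.86625, D=e−e_prev=1.58375; u=2·(-0.89125)+1/4·(-5.86625)+3/4·1.58375=-2.06125; next y=-2/5·(-2.10875)+1/4·(-2.06125)≈0.328188
n=4: y≈0.328188, sp=-3, e=sp−y≈-3.328188; I≈-9.194438, D=e−e_prev≈-2.436938; u=2·(-3.328188)+1/4·(-9.194438)+3/4·(-2.436938)≈-10.782688; next y=-2/5·0.328188+1/4·(-10.782688)≈-2.826947
n=5: y≈-2.826947, sp=2, e=sp−y≈4.826947; I≈-4.367491, D=e−e_prev≈8.155134; u=2·4.826947+1/4·(-4.367491)+3/4·8.155134≈14.678372; next y=-2/5·(-2.826947)+1/4·14.678372≈4.800372
n=6: y≈4.800372, sp=2, e=sp−y≈-2.800372; I≈-7.167862, D=e−e_prev≈-7.627319; u=2·(-2.800372)+1/4·(-7.167862)+3/4·(-7.627319)≈-13.113198; next y=-2/5·4.800372+1/4·(-13.113198)≈-5.198448
n=7: y≈-5.198448, sp=2, e=sp−y≈7.198448; I≈0.030586, D=e−e_prev≈9.998820; u=2·7.198448+1/4·0.030586+3/4·9.998820≈21.903658; next y=-2/5·(-5.198448)+1/4·21.903658≈7.555294
n=8: y≈7.555294, sp=2, e=sp−y≈-5.555294; I≈-5.524708, D=e−e_prev≈-12.753742; u=2·(-5.555294)+1/4·(-5.524708)+3/4·(-12.753742)≈-22.057071; next y=-2/5·7.555294+1/4·(-22.057071)≈-8.536385

0 -2 -6.000 0.000
1 -2 -0.500 -1.500
2 -2 -7.675 0.475
3 -3 -2.061 -2.109
4 -3 -10.783 0.328
5 2 14.678 -2.827
6 2 -13.113 4.800
7 2 21.904 -5.198
8 2 -22.057 7.555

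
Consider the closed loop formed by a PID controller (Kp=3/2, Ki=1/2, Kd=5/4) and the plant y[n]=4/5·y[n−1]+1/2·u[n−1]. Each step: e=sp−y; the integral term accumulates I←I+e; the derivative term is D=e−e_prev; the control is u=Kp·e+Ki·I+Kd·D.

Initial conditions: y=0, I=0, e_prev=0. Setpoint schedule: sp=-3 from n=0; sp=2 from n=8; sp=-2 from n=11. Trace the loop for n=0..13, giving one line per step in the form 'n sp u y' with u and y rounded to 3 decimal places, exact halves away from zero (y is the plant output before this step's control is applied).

(exact arithmetic carried between steps; '≈' marks a value shown rounded to 6 d.p. or computed from one; I and e_prev carry over from the previous line; the table rounds u and y to 3 d.p., halves away from zero)
n=0: y=0, sp=-3, e=sp−y=-3; I=-3, D=e−e_prev=-3; u=3/2·(-3)+1/2·(-3)+5/4·(-3)=-9.75; next y=4/5·0+1/2·(-9.75)=-4.875
n=1: y=-4.875, sp=-3, e=sp−y=1.875; I=-1.125, D=e−e_prev=4.875; u=3/2·1.875+1/2·(-1.125)+5/4·4.875=8.34375; next y=4/5·(-4.875)+1/2·8.34375=0.271875
n=2: y=0.271875, sp=-3, e=sp−y=-3.271875; I=-4.396875, D=e−e_prev=-5.146875; u=3/2·(-3.271875)+1/2·(-4.396875)+5/4·(-5.146875)≈-13.539844; next y=4/5·0.271875+1/2·(-13.539844)≈-6.552422
n=3: y≈-6.552422, sp=-3, e=sp−y≈3.552422; I≈-0.844453, D=e−e_prev≈6.824297; u=3/2·3.552422+1/2·(-0.844453)+5/4·6.824297≈13.436777; next y=4/5·(-6.552422)+1/2·13.436777≈1.476451
n=4: y≈1.476451, sp=-3, e=sp−y≈-4.476451; I≈-5.320904, D=e−e_prev≈-8.028873; u=3/2·(-4.476451)+1/2·(-5.320904)+5/4·(-8.028873)≈-19.411220; next y=4/5·1.476451+1/2·(-19.411220)≈-8.524449
n=5: y≈-8.524449, sp=-3, e=sp−y≈5.524449; I≈0.203545, D=e−e_prev≈10.000900; u=3/2·5.524449+1/2·0.203545+5/4·10.000900≈20.889572; next y=4/5·(-8.524449)+1/2·20.889572≈3.625226
n=6: y≈3.625226, sp=-3, e=sp−y≈-6.625226; I≈-6.421682, D=e−e_prev≈-12.149676; u=3/2·(-6.625226)+1/2·(-6.421682)+5/4·(-12.149676)≈-28.335775; next y=4/5·3.625226+1/2·(-28.335775)≈-11.267706
n=7: y≈-11.267706, sp=-3, e=sp−y≈8.267706; I≈1.846025, D=e−e_prev≈14.892933; u=3/2·8.267706+1/2·1.846025+5/4·14.892933≈31.940738; next y=4/5·(-11.267706)+1/2·31.940738≈6.956204
n=8: y≈6.956204, sp=2, e=sp−y≈-4.956204; I≈-3.110179, D=e−e_prev≈-13.223910; u=3/2·(-4.956204)+1/2·(-3.110179)+5/4·(-13.223910)≈-25.519283; next y=4/5·6.956204+1/2·(-25.519283)≈-7.194678
n=9: y≈-7.194678, sp=2, e=sp−y≈9.194678; I≈6.084499, D=e−e_prev≈14.150882; u=3/2·9.194678+1/2·6.084499+5/4·14.150882≈34.522870; next y=4/5·(-7.194678)+1/2·34.522870≈11.505692
n=10: y≈11.505692, sp=2, e=sp−y≈-9.505692; I≈-3.421193, D=e−e_prev≈-18.700371; u=3/2·(-9.505692)+1/2·(-3.421193)+5/4·(-18.700371)≈-39.344599; next y=4/5·11.505692+1/2·(-39.344599)≈-10.467745
n=11: y≈-10.467745, sp=-2, e=sp−y≈8.467745; I≈5.046552, D=e−e_prev≈17.973438; u=3/2·8.467745+1/2·5.046552+5/4·17.973438≈37.691692; next y=4/5·(-10.467745)+1/2·37.691692≈10.471649
n=12: y≈10.471649, sp=-2, e=sp−y≈-12.471649; I≈-7.425097, D=e−e_prev≈-20.939395; u=3/2·(-12.471649)+1/2·(-7.425097)+5/4·(-20.939395)≈-48.594266; next y=4/5·10.471649+1/2·(-48.594266)≈-15.919814
n=13: y≈-15.919814, sp=-2, e=sp−y≈13.919814; I≈6.494717, D=e−e_prev≈26.391463; u=3/2·13.919814+1/2·6.494717+5/4·26.391463≈57.116408; next y=4/5·(-15.919814)+1/2·57.116408≈15.822353

0 -3 -9.750 0.000
1 -3 8.344 -4.875
2 -3 -13.540 0.272
3 -3 13.437 -6.552
4 -3 -19.411 1.476
5 -3 20.890 -8.524
6 -3 -28.336 3.625
7 -3 31.941 -11.268
8 2 -25.519 6.956
9 2 34.523 -7.195
10 2 -39.345 11.506
11 -2 37.692 -10.468
12 -2 -48.594 10.472
13 -2 57.116 -15.920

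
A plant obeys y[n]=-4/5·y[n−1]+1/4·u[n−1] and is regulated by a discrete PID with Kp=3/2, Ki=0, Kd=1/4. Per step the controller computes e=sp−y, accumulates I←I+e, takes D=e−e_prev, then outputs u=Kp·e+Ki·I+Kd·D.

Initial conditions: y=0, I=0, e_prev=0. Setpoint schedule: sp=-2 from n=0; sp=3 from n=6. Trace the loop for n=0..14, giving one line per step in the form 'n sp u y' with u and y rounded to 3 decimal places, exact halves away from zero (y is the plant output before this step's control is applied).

0 -2 -3.500 0.000
1 -2 -1.469 -0.875
2 -2 -3.801 0.333
3 -2 -0.788 -1.217
4 -2 -4.663 0.776
5 -2 0.321 -1.787
6 3 2.662 1.510
7 3 5.826 -0.542
8 3 1.056 1.890
9 3 7.157 -1.248
10 3 -0.691 2.788
11 3 9.402 -2.403
12 3 -3.578 4.273
13 3 13.115 -4.313
14 3 -8.354 6.729

(exact arithmetic carried between steps; '≈' marks a value shown rounded to 6 d.p. or computed from one; I and e_prev carry over from the previous line; the table rounds u and y to 3 d.p., halves away from zero)
n=0: y=0, sp=-2, e=sp−y=-2; I=-2, D=e−e_prev=-2; u=3/2·(-2)+0·(-2)+1/4·(-2)=-3.5; next y=-4/5·0+1/4·(-3.5)=-0.875
n=1: y=-0.875, sp=-2, e=sp−y=-1.125; I=-3.125, D=e−e_prev=0.875; u=3/2·(-1.125)+0·(-3.125)+1/4·0.875=-1.46875; next y=-4/5·(-0.875)+1/4·(-1.46875)≈0.332813
n=2: y≈0.332813, sp=-2, e=sp−y≈-2.332813; I≈-5.457813, D=e−e_prev≈-1.207813; u=3/2·(-2.332813)+0·(-5.457813)+1/4·(-1.207813)≈-3.801172; next y=-4/5·0.332813+1/4·(-3.801172)≈-1.216543
n=3: y≈-1.216543, sp=-2, e=sp−y≈-0.783457; I≈-6.241270, D=e−e_prev≈1.549355; u=3/2·(-0.783457)+0·(-6.241270)+1/4·1.549355≈-0.787847; next y=-4/5·(-1.216543)+1/4·(-0.787847)≈0.776273
n=4: y≈0.776273, sp=-2, e=sp−y≈-2.776273; I≈-9.017542, D=e−e_prev≈-1.992816; u=3/2·(-2.776273)+0·(-9.017542)+1/4·(-1.992816)≈-4.662613; next y=-4/5·0.776273+1/4·(-4.662613)≈-1.786671
n=5: y≈-1.786671, sp=-2, e=sp−y≈-0.213329; I≈-9.230871, D=e−e_prev≈2.562944; u=3/2·(-0.213329)+0·(-9.230871)+1/4·2.562944≈0.320743; next y=-4/5·(-1.786671)+1/4·0.320743≈1.509523
n=6: y≈1.509523, sp=3, e=sp−y≈1.490477; I≈-7.740394, D=e−e_prev≈1.703806; u=3/2·1.490477+0·(-7.740394)+1/4·1.703806≈2.661667; next y=-4/5·1.509523+1/4·2.661667≈-0.542202
n=7: y≈-0.542202, sp=3, e=sp−y≈3.542202; I≈-4.198192, D=e−e_prev≈2.051724; u=3/2·3.542202+0·(-4.198192)+1/4·2.051724≈5.826233; next y=-4/5·(-0.542202)+1/4·5.826233≈1.890320
n=8: y≈1.890320, sp=3, e=sp−y≈1.109680; I≈-3.088512, D=e−e_prev≈-2.432521; u=3/2·1.109680+0·(-3.088512)+1/4·(-2.432521)≈1.056390; next y=-4/5·1.890320+1/4·1.056390≈-1.248158
n=9: y≈-1.248158, sp=3, e=sp−y≈4.248158; I≈1.159646, D=e−e_prev≈3.138478; u=3/2·4.248158+0·1.159646+1/4·3.138478≈7.156857; next y=-4/5·(-1.248158)+1/4·7.156857≈2.787741
n=10: y≈2.787741, sp=3, e=sp−y≈0.212259; I≈1.371906, D=e−e_prev≈-4.035899; u=3/2·0.212259+0·1.371906+1/4·(-4.035899)≈-0.690586; next y=-4/5·2.787741+1/4·(-0.690586)≈-2.402839
n=11: y≈-2.402839, sp=3, e=sp−y≈5.402839; I≈6.774745, D=e−e_prev≈5.190580; u=3/2·5.402839+0·6.774745+1/4·5.190580≈9.401903; next y=-4/5·(-2.402839)+1/4·9.401903≈4.272747
n=12: y≈4.272747, sp=3, e=sp−y≈-1.272747; I≈5.501998, D=e−e_prev≈-6.675586; u=3/2·(-1.272747)+0·5.501998+1/4·(-6.675586)≈-3.578017; next y=-4/5·4.272747+1/4·(-3.578017)≈-4.312702
n=13: y≈-4.312702, sp=3, e=sp−y≈7.312702; I≈12.814699, D=e−e_prev≈8.585449; u=3/2·7.312702+0·12.814699+1/4·8.585449≈13.115415; next y=-4/5·(-4.312702)+1/4·13.115415≈6.729015
n=14: y≈6.729015, sp=3, e=sp−y≈-3.729015; I≈9.085684, D=e−e_prev≈-11.041717; u=3/2·(-3.729015)+0·9.085684+1/4·(-11.041717)≈-8.353952; next y=-4/5·6.729015+1/4·(-8.353952)≈-7.471700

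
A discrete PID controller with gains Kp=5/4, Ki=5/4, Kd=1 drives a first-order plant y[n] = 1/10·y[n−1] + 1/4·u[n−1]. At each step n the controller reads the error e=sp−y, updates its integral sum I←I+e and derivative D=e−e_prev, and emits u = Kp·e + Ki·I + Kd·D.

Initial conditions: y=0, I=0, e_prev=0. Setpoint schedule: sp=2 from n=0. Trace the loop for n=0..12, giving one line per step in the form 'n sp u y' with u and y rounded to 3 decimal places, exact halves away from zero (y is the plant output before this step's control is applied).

(exact arithmetic carried between steps; '≈' marks a value shown rounded to 6 d.p. or computed from one; I and e_prev carry over from the previous line; the table rounds u and y to 3 d.p., halves away from zero)
n=0: y=0, sp=2, e=sp−y=2; I=2, D=e−e_prev=2; u=5/4·2+5/4·2+1·2=7; next y=1/10·0+1/4·7=1.75
n=1: y=1.75, sp=2, e=sp−y=0.25; I=2.25, D=e−e_prev=-1.75; u=5/4·0.25+5/4·2.25+1·(-1.75)=1.375; next y=1/10·1.75+1/4·1.375=0.51875
n=2: y=0.51875, sp=2, e=sp−y=1.48125; I=3.73125, D=e−e_prev=1.23125; u=5/4·1.48125+5/4·3.73125+1·1.23125=7.746875; next y=1/10·0.51875+1/4·7.746875≈1.988594
n=3: y≈1.988594, sp=2, e=sp−y≈0.011406; I≈3.742656, D=e−e_prev≈-1.469844; u=5/4·0.011406+5/4·3.742656+1·(-1.469844)≈3.222734; next y=1/10·1.988594+1/4·3.222734≈1.004543
n=4: y≈1.004543, sp=2, e=sp−y≈0.995457; I≈4.738113, D=e−e_prev≈0.984051; u=5/4·0.995457+5/4·4.738113+1·0.984051≈8.151014; next y=1/10·1.004543+1/4·8.151014≈2.138208
n=5: y≈2.138208, sp=2, e=sp−y≈-0.138208; I≈4.599906, D=e−e_prev≈-1.133665; u=5/4·(-0.138208)+5/4·4.599906+1·(-1.133665)≈4.443458; next y=1/10·2.138208+1/4·4.443458≈1.324685
n=6: y≈1.324685, sp=2, e=sp−y≈0.675315; I≈5.275220, D=e−e_prev≈0.813523; u=5/4·0.675315+5/4·5.275220+1·0.813523≈8.251692; next y=1/10·1.324685+1/4·8.251692≈2.195391
n=7: y≈2.195391, sp=2, e=sp−y≈-0.195391; I≈5.079829, D=e−e_prev≈-0.870706; u=5/4·(-0.195391)+5/4·5.079829+1·(-0.870706)≈5.234841; next y=1/10·2.195391+1/4·5.234841≈1.528249
n=8: y≈1.528249, sp=2, e=sp−y≈0.471751; I≈5.551580, D=e−e_prev≈0.667142; u=5/4·0.471751+5/4·5.551580+1·0.667142≈8.196305; next y=1/10·1.528249+1/4·8.196305≈2.201901
n=9: y≈2.201901, sp=2, e=sp−y≈-0.201901; I≈5.349678, D=e−e_prev≈-0.673652; u=5/4·(-0.201901)+5/4·5.349678+1·(-0.673652)≈5.761070; next y=1/10·2.201901+1/4·5.761070≈1.660458
n=10: y≈1.660458, sp=2, e=sp−y≈0.339542; I≈5.689221, D=e−e_prev≈0.541444; u=5/4·0.339542+5/4·5.689221+1·0.541444≈8.077398; next y=1/10·1.660458+1/4·8.077398≈2.185395
n=11: y≈2.185395, sp=2, e=sp−y≈-0.185395; I≈5.503826, D=e−e_prev≈-0.524938; u=5/4·(-0.185395)+5/4·5.503826+1·(-0.524938)≈6.123100; next y=1/10·2.185395+1/4·6.123100≈1.749315
n=12: y≈1.749315, sp=2, e=sp−y≈0.250685; I≈5.754511, D=e−e_prev≈0.436081; u=5/4·0.250685+5/4·5.754511+1·0.436081≈7.942576; next y=1/10·1.749315+1/4·7.942576≈2.160575

0 2 7.000 0.000
1 2 1.375 1.750
2 2 7.747 0.519
3 2 3.223 1.989
4 2 8.151 1.005
5 2 4.443 2.138
6 2 8.252 1.325
7 2 5.235 2.195
8 2 8.196 1.528
9 2 5.761 2.202
10 2 8.077 1.660
11 2 6.123 2.185
12 2 7.943 1.749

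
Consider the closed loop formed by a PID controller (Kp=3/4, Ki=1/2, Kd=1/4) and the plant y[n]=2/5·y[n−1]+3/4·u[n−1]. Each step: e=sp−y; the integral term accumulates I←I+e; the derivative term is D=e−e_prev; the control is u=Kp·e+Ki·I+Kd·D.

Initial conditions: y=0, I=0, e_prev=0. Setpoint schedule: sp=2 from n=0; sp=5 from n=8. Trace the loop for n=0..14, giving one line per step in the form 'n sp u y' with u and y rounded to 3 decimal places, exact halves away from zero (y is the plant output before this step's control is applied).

0 2 3.000 0.000
1 2 0.125 2.250
2 2 2.447 0.994
3 2 0.778 2.233
4 2 2.106 1.476
5 2 1.138 2.170
6 2 1.899 1.722
7 2 1.339 2.113
8 5 6.276 1.850
9 5 1.640 5.446
10 5 5.373 3.408
11 5 2.682 5.393
12 5 4.818 4.169
13 5 3.259 5.281
14 5 4.483 4.557

(exact arithmetic carried between steps; '≈' marks a value shown rounded to 6 d.p. or computed from one; I and e_prev carry over from the previous line; the table rounds u and y to 3 d.p., halves away from zero)
n=0: y=0, sp=2, e=sp−y=2; I=2, D=e−e_prev=2; u=3/4·2+1/2·2+1/4·2=3; next y=2/5·0+3/4·3=2.25
n=1: y=2.25, sp=2, e=sp−y=-0.25; I=1.75, D=e−e_prev=-2.25; u=3/4·(-0.25)+1/2·1.75+1/4·(-2.25)=0.125; next y=2/5·2.25+3/4·0.125=0.99375
n=2: y=0.99375, sp=2, e=sp−y=1.00625; I=2.75625, D=e−e_prev=1.25625; u=3/4·1.00625+1/2·2.75625+1/4·1.25625=2.446875; next y=2/5·0.99375+3/4·2.446875≈2.232656
n=3: y≈2.232656, sp=2, e=sp−y≈-0.232656; I≈2.523594, D=e−e_prev≈-1.238906; u=3/4·(-0.232656)+1/2·2.523594+1/4·(-1.238906)≈0.777578; next y=2/5·2.232656+3/4·0.777578≈1.476246
n=4: y≈1.476246, sp=2, e=sp−y≈0.523754; I≈3.047348, D=e−e_prev≈0.756410; u=3/4·0.523754+1/2·3.047348+1/4·0.756410≈2.105592; next y=2/5·1.476246+3/4·2.105592≈2.169692
n=5: y≈2.169692, sp=2, e=sp−y≈-0.169692; I≈2.877655, D=e−e_prev≈-0.693446; u=3/4·(-0.169692)+1/2·2.877655+1/4·(-0.693446)≈1.138197; next y=2/5·2.169692+3/4·1.138197≈1.721525
n=6: y≈1.721525, sp=2, e=sp−y≈0.278475; I≈3.156131, D=e−e_prev≈0.448168; u=3/4·0.278475+1/2·3.156131+1/4·0.448168≈1.898964; next y=2/5·1.721525+3/4·1.898964≈2.112833
n=7: y≈2.112833, sp=2, e=sp−y≈-0.112833; I≈3.043298, D=e−e_prev≈-0.391308; u=3/4·(-0.112833)+1/2·3.043298+1/4·(-0.391308)≈1.339197; next y=2/5·2.112833+3/4·1.339197≈1.849531
n=8: y≈1.849531, sp=5, e=sp−y≈3.150469; I≈6.193767, D=e−e_prev≈3.263302; u=3/4·3.150469+1/2·6.193767+1/4·3.263302≈6.275560; next y=2/5·1.849531+3/4·6.275560≈5.446483
n=9: y≈5.446483, sp=5, e=sp−y≈-0.446483; I≈5.747284, D=e−e_prev≈-3.596952; u=3/4·(-0.446483)+1/2·5.747284+1/4·(-3.596952)≈1.639542; next y=2/5·5.446483+3/4·1.639542≈3.408250
n=10: y≈3.408250, sp=5, e=sp−y≈1.591750; I≈7.339034, D=e−e_prev≈2.038233; u=3/4·1.591750+1/2·7.339034+1/4·2.038233≈5.372888; next y=2/5·3.408250+3/4·5.372888≈5.392966
n=11: y≈5.392966, sp=5, e=sp−y≈-0.392966; I≈6.946068, D=e−e_prev≈-1.984716; u=3/4·(-0.392966)+1/2·6.946068+1/4·(-1.984716)≈2.682131; next y=2/5·5.392966+3/4·2.682131≈4.168784
n=12: y≈4.168784, sp=5, e=sp−y≈0.831216; I≈7.777284, D=e−e_prev≈1.224182; u=3/4·0.831216+1/2·7.777284+1/4·1.224182≈4.818099; next y=2/5·4.168784+3/4·4.818099≈5.281088
n=13: y≈5.281088, sp=5, e=sp−y≈-0.281088; I≈7.496196, D=e−e_prev≈-1.112304; u=3/4·(-0.281088)+1/2·7.496196+1/4·(-1.112304)≈3.259206; next y=2/5·5.281088+3/4·3.259206≈4.556840
n=14: y≈4.556840, sp=5, e=sp−y≈0.443160; I≈7.939356, D=e−e_prev≈0.724248; u=3/4·0.443160+1/2·7.939356+1/4·0.724248≈4.483110; next y=2/5·4.556840+3/4·4.483110≈5.185069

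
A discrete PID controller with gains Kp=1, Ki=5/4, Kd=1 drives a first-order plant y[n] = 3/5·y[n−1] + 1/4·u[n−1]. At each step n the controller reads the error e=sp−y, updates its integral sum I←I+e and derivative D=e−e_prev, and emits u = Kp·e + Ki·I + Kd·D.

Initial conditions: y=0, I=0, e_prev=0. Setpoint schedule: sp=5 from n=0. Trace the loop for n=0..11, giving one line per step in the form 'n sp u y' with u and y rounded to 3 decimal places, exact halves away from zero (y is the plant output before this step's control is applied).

(exact arithmetic carried between steps; '≈' marks a value shown rounded to 6 d.p. or computed from one; I and e_prev carry over from the previous line; the table rounds u and y to 3 d.p., halves away from zero)
n=0: y=0, sp=5, e=sp−y=5; I=5, D=e−e_prev=5; u=1·5+5/4·5+1·5=16.25; next y=3/5·0+1/4·16.25=4.0625
n=1: y=4.0625, sp=5, e=sp−y=0.9375; I=5.9375, D=e−e_prev=-4.0625; u=1·0.9375+5/4·5.9375+1·(-4.0625)=4.296875; next y=3/5·4.0625+1/4·4.296875≈3.511719
n=2: y≈3.511719, sp=5, e=sp−y≈1.488281; I≈7.425781, D=e−e_prev≈0.550781; u=1·1.488281+5/4·7.425781+1·0.550781≈11.321289; next y=3/5·3.511719+1/4·11.321289≈4.937354
n=3: y≈4.937354, sp=5, e=sp−y≈0.062646; I≈7.488428, D=e−e_prev≈-1.425635; u=1·0.062646+5/4·7.488428+1·(-1.425635)≈7.997546; next y=3/5·4.937354+1/4·7.997546≈4.961799
n=4: y≈4.961799, sp=5, e=sp−y≈0.038201; I≈7.526629, D=e−e_prev≈-0.024445; u=1·0.038201+5/4·7.526629+1·(-0.024445)≈9.422042; next y=3/5·4.961799+1/4·9.422042≈5.332590
n=5: y≈5.332590, sp=5, e=sp−y≈-0.332590; I≈7.194039, D=e−e_prev≈-0.370791; u=1·(-0.332590)+5/4·7.194039+1·(-0.370791)≈8.289168; next y=3/5·5.332590+1/4·8.289168≈5.271846
n=6: y≈5.271846, sp=5, e=sp−y≈-0.271846; I≈6.922193, D=e−e_prev≈0.060744; u=1·(-0.271846)+5/4·6.922193+1·0.060744≈8.441640; next y=3/5·5.271846+1/4·8.441640≈5.273517
n=7: y≈5.273517, sp=5, e=sp−y≈-0.273517; I≈6.648676, D=e−e_prev≈-0.001672; u=1·(-0.273517)+5/4·6.648676+1·(-0.001672)≈8.035656; next y=3/5·5.273517+1/4·8.035656≈5.173024
n=8: y≈5.173024, sp=5, e=sp−y≈-0.173024; I≈6.475651, D=e−e_prev≈0.100493; u=1·(-0.173024)+5/4·6.475651+1·0.100493≈8.022033; next y=3/5·5.173024+1/4·8.022033≈5.109323
n=9: y≈5.109323, sp=5, e=sp−y≈-0.109323; I≈6.366329, D=e−e_prev≈0.063702; u=1·(-0.109323)+5/4·6.366329+1·0.063702≈7.912289; next y=3/5·5.109323+1/4·7.912289≈5.043666
n=10: y≈5.043666, sp=5, e=sp−y≈-0.043666; I≈6.322662, D=e−e_prev≈0.065657; u=1·(-0.043666)+5/4·6.322662+1·0.065657≈7.925319; next y=3/5·5.043666+1/4·7.925319≈5.007529
n=11: y≈5.007529, sp=5, e=sp−y≈-0.007529; I≈6.315133, D=e−e_prev≈0.036137; u=1·(-0.007529)+5/4·6.315133+1·0.036137≈7.922524; next y=3/5·5.007529+1/4·7.922524≈4.985149

0 5 16.250 0.000
1 5 4.297 4.063
2 5 11.321 3.512
3 5 7.998 4.937
4 5 9.422 4.962
5 5 8.289 5.333
6 5 8.442 5.272
7 5 8.036 5.274
8 5 8.022 5.173
9 5 7.912 5.109
10 5 7.925 5.044
11 5 7.923 5.008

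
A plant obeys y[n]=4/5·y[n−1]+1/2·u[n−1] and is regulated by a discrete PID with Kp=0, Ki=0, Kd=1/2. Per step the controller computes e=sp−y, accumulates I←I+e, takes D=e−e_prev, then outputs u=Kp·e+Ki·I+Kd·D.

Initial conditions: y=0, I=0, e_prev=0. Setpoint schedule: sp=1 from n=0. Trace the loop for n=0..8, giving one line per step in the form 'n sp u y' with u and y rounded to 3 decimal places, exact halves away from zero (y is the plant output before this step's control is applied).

(exact arithmetic carried between steps; '≈' marks a value shown rounded to 6 d.p. or computed from one; I and e_prev carry over from the previous line; the table rounds u and y to 3 d.p., halves away from zero)
n=0: y=0, sp=1, e=sp−y=1; I=1, D=e−e_prev=1; u=0·1+0·1+1/2·1=0.5; next y=4/5·0+1/2·0.5=0.25
n=1: y=0.25, sp=1, e=sp−y=0.75; I=1.75, D=e−e_prev=-0.25; u=0·0.75+0·1.75+1/2·(-0.25)=-0.125; next y=4/5·0.25+1/2·(-0.125)=0.1375
n=2: y=0.1375, sp=1, e=sp−y=0.8625; I=2.6125, D=e−e_prev=0.1125; u=0·0.8625+0·2.6125+1/2·0.1125=0.05625; next y=4/5·0.1375+1/2·0.05625=0.138125
n=3: y=0.138125, sp=1, e=sp−y=0.861875; I=3.474375, D=e−e_prev=-0.000625; u=0·0.861875+0·3.474375+1/2·(-0.000625)≈-0.000313; next y=4/5·0.138125+1/2·(-0.000313)≈0.110344
n=4: y≈0.110344, sp=1, e=sp−y≈0.889656; I≈4.364031, D=e−e_prev≈0.027781; u=0·0.889656+0·4.364031+1/2·0.027781≈0.013891; next y=4/5·0.110344+1/2·0.013891≈0.095220
n=5: y≈0.095220, sp=1, e=sp−y≈0.904780; I≈5.268811, D=e−e_prev≈0.015123; u=0·0.904780+0·5.268811+1/2·0.015123≈0.007562; next y=4/5·0.095220+1/2·0.007562≈0.079957
n=6: y≈0.079957, sp=1, e=sp−y≈0.920043; I≈6.188854, D=e−e_prev≈0.015263; u=0·0.920043+0·6.188854+1/2·0.015263≈0.007632; next y=4/5·0.079957+1/2·0.007632≈0.067781
n=7: y≈0.067781, sp=1, e=sp−y≈0.932219; I≈7.121072, D=e−e_prev≈0.012176; u=0·0.932219+0·7.121072+1/2·0.012176≈0.006088; next y=4/5·0.067781+1/2·0.006088≈0.057269
n=8: y≈0.057269, sp=1, e=sp−y≈0.942731; I≈8.063803, D=e−e_prev≈0.010512; u=0·0.942731+0·8.063803+1/2·0.010512≈0.005256; next y=4/5·0.057269+1/2·0.005256≈0.048443

0 1 0.500 0.000
1 1 -0.125 0.250
2 1 0.056 0.138
3 1 0.000 0.138
4 1 0.014 0.110
5 1 0.008 0.095
6 1 0.008 0.080
7 1 0.006 0.068
8 1 0.005 0.057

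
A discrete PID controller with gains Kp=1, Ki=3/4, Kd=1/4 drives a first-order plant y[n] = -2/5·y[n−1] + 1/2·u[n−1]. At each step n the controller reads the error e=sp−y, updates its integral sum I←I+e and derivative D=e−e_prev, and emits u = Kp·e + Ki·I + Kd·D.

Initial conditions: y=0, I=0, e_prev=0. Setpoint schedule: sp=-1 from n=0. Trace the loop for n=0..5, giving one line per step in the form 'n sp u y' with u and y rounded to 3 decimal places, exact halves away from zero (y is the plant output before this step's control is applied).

(exact arithmetic carried between steps; '≈' marks a value shown rounded to 6 d.p. or computed from one; I and e_prev carry over from the previous line; the table rounds u and y to 3 d.p., halves away from zero)
n=0: y=0, sp=-1, e=sp−y=-1; I=-1, D=e−e_prev=-1; u=1·(-1)+3/4·(-1)+1/4·(-1)=-2; next y=-2/5·0+1/2·(-2)=-1
n=1: y=-1, sp=-1, e=sp−y=0; I=-1, D=e−e_prev=1; u=1·0+3/4·(-1)+1/4·1=-0.5; next y=-2/5·(-1)+1/2·(-0.5)=0.15
n=2: y=0.15, sp=-1, e=sp−y=-1.15; I=-2.15, D=e−e_prev=-1.15; u=1·(-1.15)+3/4·(-2.15)+1/4·(-1.15)=-3.05; next y=-2/5·0.15+1/2·(-3.05)=-1.585
n=3: y=-1.585, sp=-1, e=sp−y=0.585; I=-1.565, D=e−e_prev=1.735; u=1·0.585+3/4·(-1.565)+1/4·1.735=-0.155; next y=-2/5·(-1.585)+1/2·(-0.155)=0.5565
n=4: y=0.5565, sp=-1, e=sp−y=-1.5565; I=-3.1215, D=e−e_prev=-2.1415; u=1·(-1.5565)+3/4·(-3.1215)+1/4·(-2.1415)=-4.433; next y=-2/5·0.5565+1/2·(-4.433)=-2.4391
n=5: y=-2.4391, sp=-1, e=sp−y=1.4391; I=-1.6824, D=e−e_prev=2.9956; u=1·1.4391+3/4·(-1.6824)+1/4·2.9956=0.9262; next y=-2/5·(-2.4391)+1/2·0.9262=1.43874

0 -1 -2.000 0.000
1 -1 -0.500 -1.000
2 -1 -3.050 0.150
3 -1 -0.155 -1.585
4 -1 -4.433 0.557
5 -1 0.926 -2.439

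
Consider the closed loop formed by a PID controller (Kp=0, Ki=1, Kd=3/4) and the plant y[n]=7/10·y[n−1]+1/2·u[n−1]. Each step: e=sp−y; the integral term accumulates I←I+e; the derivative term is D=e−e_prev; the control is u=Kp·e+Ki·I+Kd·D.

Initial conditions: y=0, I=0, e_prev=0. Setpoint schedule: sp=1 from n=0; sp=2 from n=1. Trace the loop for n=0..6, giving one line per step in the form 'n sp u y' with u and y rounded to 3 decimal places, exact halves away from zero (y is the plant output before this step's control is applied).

0 1 1.750 0.000
1 2 2.219 0.875
2 2 1.768 1.722
3 2 2.038 2.089
4 2 1.538 2.482
5 2 1.308 2.506
6 2 0.991 2.408

(exact arithmetic carried between steps; '≈' marks a value shown rounded to 6 d.p. or computed from one; I and e_prev carry over from the previous line; the table rounds u and y to 3 d.p., halves away from zero)
n=0: y=0, sp=1, e=sp−y=1; I=1, D=e−e_prev=1; u=0·1+1·1+3/4·1=1.75; next y=7/10·0+1/2·1.75=0.875
n=1: y=0.875, sp=2, e=sp−y=1.125; I=2.125, D=e−e_prev=0.125; u=0·1.125+1·2.125+3/4·0.125=2.21875; next y=7/10·0.875+1/2·2.21875=1.721875
n=2: y=1.721875, sp=2, e=sp−y=0.278125; I=2.403125, D=e−e_prev=-0.846875; u=0·0.278125+1·2.403125+3/4·(-0.846875)≈1.767969; next y=7/10·1.721875+1/2·1.767969≈2.089297
n=3: y≈2.089297, sp=2, e=sp−y≈-0.089297; I≈2.313828, D=e−e_prev≈-0.367422; u=0·(-0.089297)+1·2.313828+3/4·(-0.367422)≈2.038262; next y=7/10·2.089297+1/2·2.038262≈2.481639
n=4: y≈2.481639, sp=2, e=sp−y≈-0.481639; I≈1.832189, D=e−e_prev≈-0.392342; u=0·(-0.481639)+1·1.832189+3/4·(-0.392342)≈1.537933; next y=7/10·2.481639+1/2·1.537933≈2.506114
n=5: y≈2.506114, sp=2, e=sp−y≈-0.506114; I≈1.326076, D=e−e_prev≈-0.024475; u=0·(-0.506114)+1·1.326076+3/4·(-0.024475)≈1.307720; next y=7/10·2.506114+1/2·1.307720≈2.408139
n=6: y≈2.408139, sp=2, e=sp−y≈-0.408139; I≈0.917936, D=e−e_prev≈0.097974; u=0·(-0.408139)+1·0.917936+3/4·0.097974≈0.991417; next y=7/10·2.408139+1/2·0.991417≈2.181406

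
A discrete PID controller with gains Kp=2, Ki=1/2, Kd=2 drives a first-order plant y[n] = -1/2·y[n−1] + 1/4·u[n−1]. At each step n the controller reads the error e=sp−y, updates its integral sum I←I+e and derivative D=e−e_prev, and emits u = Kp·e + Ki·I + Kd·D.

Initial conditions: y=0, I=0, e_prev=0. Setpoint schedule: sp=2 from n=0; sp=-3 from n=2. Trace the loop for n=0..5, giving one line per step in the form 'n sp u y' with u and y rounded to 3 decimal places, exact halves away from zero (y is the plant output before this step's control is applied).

(exact arithmetic carried between steps; '≈' marks a value shown rounded to 6 d.p. or computed from one; I and e_prev carry over from the previous line; the table rounds u and y to 3 d.p., halves away from zero)
n=0: y=0, sp=2, e=sp−y=2; I=2, D=e−e_prev=2; u=2·2+1/2·2+2·2=9; next y=-1/2·0+1/4·9=2.25
n=1: y=2.25, sp=2, e=sp−y=-0.25; I=1.75, D=e−e_prev=-2.25; u=2·(-0.25)+1/2·1.75+2·(-2.25)=-4.125; next y=-1/2·2.25+1/4·(-4.125)=-2.15625
n=2: y=-2.15625, sp=-3, e=sp−y=-0.84375; I=0.90625, D=e−e_prev=-0.59375; u=2·(-0.84375)+1/2·0.90625+2·(-0.59375)=-2.421875; next y=-1/2·(-2.15625)+1/4·(-2.421875)≈0.472656
n=3: y≈0.472656, sp=-3, e=sp−y≈-3.472656; I≈-2.566406, D=e−e_prev≈-2.628906; u=2·(-3.472656)+1/2·(-2.566406)+2·(-2.628906)≈-13.486328; next y=-1/2·0.472656+1/4·(-13.486328)≈-3.607910
n=4: y≈-3.607910, sp=-3, e=sp−y≈0.607910; I≈-1.958496, D=e−e_prev≈4.080566; u=2·0.607910+1/2·(-1.958496)+2·4.080566≈8.397705; next y=-1/2·(-3.607910)+1/4·8.397705≈3.903381
n=5: y≈3.903381, sp=-3, e=sp−y≈-6.903381; I≈-8.861877, D=e−e_prev≈-7.511292; u=2·(-6.903381)+1/2·(-8.861877)+2·(-7.511292)≈-33.260284; next y=-1/2·3.903381+1/4·(-33.260284)≈-10.266762

0 2 9.000 0.000
1 2 -4.125 2.250
2 -3 -2.422 -2.156
3 -3 -13.486 0.473
4 -3 8.398 -3.608
5 -3 -33.260 3.903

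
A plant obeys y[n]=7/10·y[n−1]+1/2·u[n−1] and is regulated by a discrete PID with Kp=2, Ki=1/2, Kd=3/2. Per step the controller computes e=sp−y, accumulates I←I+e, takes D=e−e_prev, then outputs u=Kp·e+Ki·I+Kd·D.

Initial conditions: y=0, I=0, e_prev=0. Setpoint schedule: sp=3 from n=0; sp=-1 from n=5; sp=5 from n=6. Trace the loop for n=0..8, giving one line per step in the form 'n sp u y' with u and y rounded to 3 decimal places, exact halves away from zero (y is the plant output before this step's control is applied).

(exact arithmetic carried between steps; '≈' marks a value shown rounded to 6 d.p. or computed from one; I and e_prev carry over from the previous line; the table rounds u and y to 3 d.p., halves away from zero)
n=0: y=0, sp=3, e=sp−y=3; I=3, D=e−e_prev=3; u=2·3+1/2·3+3/2·3=12; next y=7/10·0+1/2·12=6
n=1: y=6, sp=3, e=sp−y=-3; I=0, D=e−e_prev=-6; u=2·(-3)+1/2·0+3/2·(-6)=-15; next y=7/10·6+1/2·(-15)=-3.3
n=2: y=-3.3, sp=3, e=sp−y=6.3; I=6.3, D=e−e_prev=9.3; u=2·6.3+1/2·6.3+3/2·9.3=29.7; next y=7/10·(-3.3)+1/2·29.7=12.54
n=3: y=12.54, sp=3, e=sp−y=-9.54; I=-3.24, D=e−e_prev=-15.84; u=2·(-9.54)+1/2·(-3.24)+3/2·(-15.84)=-44.46; next y=7/10·12.54+1/2·(-44.46)=-13.452
n=4: y=-13.452, sp=3, e=sp−y=16.452; I=13.212, D=e−e_prev=25.992; u=2·16.452+1/2·13.212+3/2·25.992=78.498; next y=7/10·(-13.452)+1/2·78.498=29.8326
n=5: y=29.8326, sp=-1, e=sp−y=-30.8326; I=-17.6206, D=e−e_prev=-47.2846; u=2·(-30.8326)+1/2·(-17.6206)+3/2·(-47.2846)=-141.4024; next y=7/10·29.8326+1/2·(-141.4024)=-49.81838
n=6: y=-49.81838, sp=5, e=sp−y=54.81838; I=37.19778, D=e−e_prev=85.65098; u=2·54.81838+1/2·37.19778+3/2·85.65098=256.71212; next y=7/10·(-49.81838)+1/2·256.71212=93.483194
n=7: y=93.483194, sp=5, e=sp−y=-88.483194; I=-51.285414, D=e−e_prev=-143.301574; u=2·(-88.483194)+1/2·(-51.285414)+3/2·(-143.301574)=-417.561456; next y=7/10·93.483194+1/2·(-417.561456)≈-143.342492
n=8: y≈-143.342492, sp=5, e=sp−y≈148.342492; I≈97.057078, D=e−e_prev≈236.825686; u=2·148.342492+1/2·97.057078+3/2·236.825686≈700.452053; next y=7/10·(-143.342492)+1/2·700.452053≈249.886282

0 3 12.000 0.000
1 3 -15.000 6.000
2 3 29.700 -3.300
3 3 -44.460 12.540
4 3 78.498 -13.452
5 -1 -141.402 29.833
6 5 256.712 -49.818
7 5 -417.561 93.483
8 5 700.452 -143.342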